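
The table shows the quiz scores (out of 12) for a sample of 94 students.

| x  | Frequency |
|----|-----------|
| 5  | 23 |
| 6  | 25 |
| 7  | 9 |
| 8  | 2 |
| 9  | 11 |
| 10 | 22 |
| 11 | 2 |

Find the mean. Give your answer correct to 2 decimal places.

Values: 5, 6, 7, 8, 9, 10, 11
Σfx = 23×5 + 25×6 + 9×7 + 2×8 + 11×9 + 22×10 + 2×11 = 685
n = Σf = 94
Mean = 685 / 94 = 7.2872

7.29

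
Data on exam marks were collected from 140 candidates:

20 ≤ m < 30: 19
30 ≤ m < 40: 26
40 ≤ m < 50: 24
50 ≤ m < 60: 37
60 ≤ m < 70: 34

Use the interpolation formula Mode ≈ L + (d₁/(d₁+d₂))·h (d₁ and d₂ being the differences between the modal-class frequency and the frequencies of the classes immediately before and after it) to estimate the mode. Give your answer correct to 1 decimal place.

58.1

Modal class: 50 ≤ m < 60 (highest frequency 37).
d₁ = 37 − 24 = 13, d₂ = 37 − 34 = 3
Mode ≈ 50 + (13/(13+3)) × 10 = 50 + 8.1250 = 58.1250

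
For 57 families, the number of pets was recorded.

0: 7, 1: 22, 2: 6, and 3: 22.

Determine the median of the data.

1

Cumulative frequencies: 7, 29, 35, 57
n = 57, so the median is the value in position (n+1)/2 = 29.
Position 29 falls at value 1.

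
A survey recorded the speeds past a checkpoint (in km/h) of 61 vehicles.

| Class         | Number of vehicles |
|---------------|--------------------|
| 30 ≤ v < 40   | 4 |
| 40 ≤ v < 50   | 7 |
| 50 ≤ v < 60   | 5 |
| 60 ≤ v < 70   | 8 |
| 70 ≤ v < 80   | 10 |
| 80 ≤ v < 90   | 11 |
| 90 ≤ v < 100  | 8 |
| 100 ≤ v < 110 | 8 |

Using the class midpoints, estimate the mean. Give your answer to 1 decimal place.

Midpoints: 35, 45, 55, 65, 75, 85, 95, 105
Σfm = 4×35 + 7×45 + 5×55 + 8×65 + 10×75 + 11×85 + 8×95 + 8×105 = 4535
n = Σf = 61
Mean = 4535 / 61 = 74.3443

74.3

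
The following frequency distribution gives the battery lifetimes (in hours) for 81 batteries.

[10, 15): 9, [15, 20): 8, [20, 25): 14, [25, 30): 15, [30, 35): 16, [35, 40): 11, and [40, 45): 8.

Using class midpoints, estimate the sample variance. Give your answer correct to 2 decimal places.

80.84

Midpoints: 12.5, 17.5, 22.5, 27.5, 32.5, 37.5, 42.5
n = 81, Σfm = 2252.5, mean = 27.8086
Σfm² = 69106.25
Σf(m − x̄)² = Σfm² − (Σfm)²/n = 69106.25 − 2252.5²/81 = 6467.2840
Sample variance = 6467.2840 / 80 = 80.8410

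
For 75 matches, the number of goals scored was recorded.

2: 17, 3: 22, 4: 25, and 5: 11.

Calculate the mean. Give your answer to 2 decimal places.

Values: 2, 3, 4, 5
Σfx = 17×2 + 22×3 + 25×4 + 11×5 = 255
n = Σf = 75
Mean = 255 / 75 = 3.4000

3.40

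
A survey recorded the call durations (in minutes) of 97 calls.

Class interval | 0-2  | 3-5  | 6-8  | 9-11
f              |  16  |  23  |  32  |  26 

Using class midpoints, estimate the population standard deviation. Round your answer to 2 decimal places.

Midpoints: 1, 4, 7, 10
n = 97, Σfm = 592, mean = 6.1031
Σfm² = 4552
Σf(m − x̄)² = Σfm² − (Σfm)²/n = 4552 − 592²/97 = 938.9691
Population variance = 938.9691 / 97 = 9.6801
Standard deviation = √9.6801 = 3.1113

3.11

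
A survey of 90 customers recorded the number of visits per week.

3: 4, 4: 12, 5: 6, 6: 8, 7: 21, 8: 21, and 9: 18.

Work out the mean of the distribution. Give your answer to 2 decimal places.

Values: 3, 4, 5, 6, 7, 8, 9
Σfx = 4×3 + 12×4 + 6×5 + 8×6 + 21×7 + 21×8 + 18×9 = 615
n = Σf = 90
Mean = 615 / 90 = 6.8333

6.83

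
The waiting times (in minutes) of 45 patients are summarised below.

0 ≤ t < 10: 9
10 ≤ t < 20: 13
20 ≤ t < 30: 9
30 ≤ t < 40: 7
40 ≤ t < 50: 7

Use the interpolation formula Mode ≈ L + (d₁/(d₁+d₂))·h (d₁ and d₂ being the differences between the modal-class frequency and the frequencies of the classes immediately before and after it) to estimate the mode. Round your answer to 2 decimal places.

15.00

Modal class: 10 ≤ t < 20 (highest frequency 13).
d₁ = 13 − 9 = 4, d₂ = 13 − 9 = 4
Mode ≈ 10 + (4/(4+4)) × 10 = 10 + 5.0000 = 15.0000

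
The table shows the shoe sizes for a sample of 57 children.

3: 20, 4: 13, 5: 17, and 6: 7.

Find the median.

4

Cumulative frequencies: 20, 33, 50, 57
n = 57, so the median is the value in position (n+1)/2 = 29.
Position 29 falls at value 4.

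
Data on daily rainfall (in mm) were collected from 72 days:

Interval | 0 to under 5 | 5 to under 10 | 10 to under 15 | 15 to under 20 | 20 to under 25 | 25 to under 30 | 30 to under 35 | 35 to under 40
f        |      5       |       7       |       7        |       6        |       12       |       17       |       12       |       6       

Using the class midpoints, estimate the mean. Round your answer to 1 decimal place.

Midpoints: 2.5, 7.5, 12.5, 17.5, 22.5, 27.5, 32.5, 37.5
Σfm = 5×2.5 + 7×7.5 + 7×12.5 + 6×17.5 + 12×22.5 + 17×27.5 + 12×32.5 + 6×37.5 = 1610
n = Σf = 72
Mean = 1610 / 72 = 22.3611

22.4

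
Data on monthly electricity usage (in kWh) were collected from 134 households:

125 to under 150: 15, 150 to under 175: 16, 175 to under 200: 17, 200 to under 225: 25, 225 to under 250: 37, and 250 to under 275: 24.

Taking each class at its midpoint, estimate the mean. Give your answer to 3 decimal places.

210.821

Midpoints: 137.5, 162.5, 187.5, 212.5, 237.5, 262.5
Σfm = 15×137.5 + 16×162.5 + 17×187.5 + 25×212.5 + 37×237.5 + 24×262.5 = 28250
n = Σf = 134
Mean = 28250 / 134 = 210.8209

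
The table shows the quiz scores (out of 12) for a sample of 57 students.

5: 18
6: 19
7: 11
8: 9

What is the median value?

6

Cumulative frequencies: 18, 37, 48, 57
n = 57, so the median is the value in position (n+1)/2 = 29.
Position 29 falls at value 6.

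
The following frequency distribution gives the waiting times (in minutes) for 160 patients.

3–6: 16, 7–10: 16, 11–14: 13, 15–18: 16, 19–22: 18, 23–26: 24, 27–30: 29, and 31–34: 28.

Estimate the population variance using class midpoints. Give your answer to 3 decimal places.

85.910

Midpoints: 4.5, 8.5, 12.5, 16.5, 20.5, 24.5, 28.5, 32.5
n = 160, Σfm = 3328, mean = 20.8000
Σfm² = 82968
Σf(m − x̄)² = Σfm² − (Σfm)²/n = 82968 − 3328²/160 = 13745.6000
Population variance = 13745.6000 / 160 = 85.9100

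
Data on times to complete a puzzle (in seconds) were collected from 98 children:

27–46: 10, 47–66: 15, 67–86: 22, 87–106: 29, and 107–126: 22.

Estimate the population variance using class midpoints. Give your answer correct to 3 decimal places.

641.899

Midpoints: 36.5, 56.5, 76.5, 96.5, 116.5
n = 98, Σfm = 8257, mean = 84.2551
Σfm² = 758600.5
Σf(m − x̄)² = Σfm² − (Σfm)²/n = 758600.5 − 8257²/98 = 62906.1224
Population variance = 62906.1224 / 98 = 641.8992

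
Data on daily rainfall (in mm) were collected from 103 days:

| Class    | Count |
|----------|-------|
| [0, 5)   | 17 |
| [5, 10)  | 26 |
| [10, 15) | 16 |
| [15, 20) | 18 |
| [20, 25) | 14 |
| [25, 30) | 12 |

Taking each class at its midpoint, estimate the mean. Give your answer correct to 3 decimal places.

13.568

Midpoints: 2.5, 7.5, 12.5, 17.5, 22.5, 27.5
Σfm = 17×2.5 + 26×7.5 + 16×12.5 + 18×17.5 + 14×22.5 + 12×27.5 = 1397.5
n = Σf = 103
Mean = 1397.5 / 103 = 13.5680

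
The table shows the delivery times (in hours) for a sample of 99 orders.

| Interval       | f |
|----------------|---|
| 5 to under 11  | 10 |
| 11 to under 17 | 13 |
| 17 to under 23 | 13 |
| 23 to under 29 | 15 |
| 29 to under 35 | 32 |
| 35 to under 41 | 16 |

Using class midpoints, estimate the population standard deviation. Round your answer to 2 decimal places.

Midpoints: 8, 14, 20, 26, 32, 38
n = 99, Σfm = 2544, mean = 25.6970
Σfm² = 74400
Σf(m − x̄)² = Σfm² − (Σfm)²/n = 74400 − 2544²/99 = 9026.9091
Population variance = 9026.9091 / 99 = 91.1809
Standard deviation = √91.1809 = 9.5489

9.55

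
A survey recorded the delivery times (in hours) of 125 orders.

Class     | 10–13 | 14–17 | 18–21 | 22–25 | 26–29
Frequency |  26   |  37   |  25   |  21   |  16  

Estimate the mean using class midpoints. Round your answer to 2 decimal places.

Midpoints: 11.5, 15.5, 19.5, 23.5, 27.5
Σfm = 26×11.5 + 37×15.5 + 25×19.5 + 21×23.5 + 16×27.5 = 2293.5
n = Σf = 125
Mean = 2293.5 / 125 = 18.3480

18.35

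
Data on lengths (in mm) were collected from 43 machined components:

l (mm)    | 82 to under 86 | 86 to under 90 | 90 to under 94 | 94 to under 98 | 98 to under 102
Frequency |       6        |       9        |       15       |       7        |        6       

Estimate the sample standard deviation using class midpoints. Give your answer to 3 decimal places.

4.934

Midpoints: 84, 88, 92, 96, 100
n = 43, Σfm = 3948, mean = 91.8140
Σfm² = 363504
Σf(m − x̄)² = Σfm² − (Σfm)²/n = 363504 − 3948²/43 = 1022.5116
Sample variance = 1022.5116 / 42 = 24.3455
Standard deviation = √24.3455 = 4.9341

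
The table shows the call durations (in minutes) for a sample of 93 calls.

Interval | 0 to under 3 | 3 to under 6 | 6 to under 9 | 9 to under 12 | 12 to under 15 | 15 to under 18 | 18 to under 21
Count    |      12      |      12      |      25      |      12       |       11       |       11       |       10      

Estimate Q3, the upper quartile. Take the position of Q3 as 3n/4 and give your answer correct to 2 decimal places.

14.39

Cumulative frequencies: 12, 24, 49, 61, 72, 83, 93
n = 93; position = 3n/4 = 69.75.
This falls in the class 12 to under 15: L = 12, F = 61, f = 11, h = 3.
Upper quartile ≈ 12 + ((69.75 − 61) / 11) × 3 = 14.3864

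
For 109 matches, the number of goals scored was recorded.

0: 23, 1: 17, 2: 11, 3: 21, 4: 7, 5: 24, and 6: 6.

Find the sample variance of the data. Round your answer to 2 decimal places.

Values: 0, 1, 2, 3, 4, 5, 6
n = 109, Σfx = 286, mean = 2.6239
Σfx² = 1178
Σf(x − x̄)² = Σfx² − (Σfx)²/n = 1178 − 286²/109 = 427.5780
Sample variance = 427.5780 / 108 = 3.9591

3.96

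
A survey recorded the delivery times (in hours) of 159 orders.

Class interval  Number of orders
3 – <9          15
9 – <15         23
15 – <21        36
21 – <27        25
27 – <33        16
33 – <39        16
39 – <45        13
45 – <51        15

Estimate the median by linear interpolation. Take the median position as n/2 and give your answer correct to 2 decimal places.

Cumulative frequencies: 15, 38, 74, 99, 115, 131, 144, 159
n = 159; position = n/2 = 79.5.
This falls in the class 21 – <27: L = 21, F = 74, f = 25, h = 6.
Median ≈ 21 + ((79.5 − 74) / 25) × 6 = 22.3200

22.32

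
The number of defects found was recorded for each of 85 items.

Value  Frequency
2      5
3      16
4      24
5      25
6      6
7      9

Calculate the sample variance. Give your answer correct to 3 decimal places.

1.774

Values: 2, 3, 4, 5, 6, 7
n = 85, Σfx = 378, mean = 4.4471
Σfx² = 1830
Σf(x − x̄)² = Σfx² − (Σfx)²/n = 1830 − 378²/85 = 149.0118
Sample variance = 149.0118 / 84 = 1.7739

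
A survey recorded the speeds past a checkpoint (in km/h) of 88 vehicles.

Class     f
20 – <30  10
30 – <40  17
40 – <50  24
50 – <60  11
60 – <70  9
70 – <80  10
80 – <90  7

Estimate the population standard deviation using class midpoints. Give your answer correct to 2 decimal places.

17.76

Midpoints: 25, 35, 45, 55, 65, 75, 85
n = 88, Σfm = 4460, mean = 50.6818
Σfm² = 253800
Σf(m − x̄)² = Σfm² − (Σfm)²/n = 253800 − 4460²/88 = 27759.0909
Population variance = 27759.0909 / 88 = 315.4442
Standard deviation = √315.4442 = 17.7607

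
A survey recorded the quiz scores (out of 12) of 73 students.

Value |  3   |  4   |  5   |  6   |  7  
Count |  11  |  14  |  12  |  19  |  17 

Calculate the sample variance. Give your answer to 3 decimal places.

1.959

Values: 3, 4, 5, 6, 7
n = 73, Σfx = 382, mean = 5.2329
Σfx² = 2140
Σf(x − x̄)² = Σfx² − (Σfx)²/n = 2140 − 382²/73 = 141.0411
Sample variance = 141.0411 / 72 = 1.9589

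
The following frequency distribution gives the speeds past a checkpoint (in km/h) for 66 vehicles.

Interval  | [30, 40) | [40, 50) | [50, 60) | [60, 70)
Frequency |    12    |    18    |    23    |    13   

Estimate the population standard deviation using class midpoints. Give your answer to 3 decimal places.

Midpoints: 35, 45, 55, 65
n = 66, Σfm = 3340, mean = 50.6061
Σfm² = 175650
Σf(m − x̄)² = Σfm² − (Σfm)²/n = 175650 − 3340²/66 = 6625.7576
Population variance = 6625.7576 / 66 = 100.3903
Standard deviation = √100.3903 = 10.0195

10.019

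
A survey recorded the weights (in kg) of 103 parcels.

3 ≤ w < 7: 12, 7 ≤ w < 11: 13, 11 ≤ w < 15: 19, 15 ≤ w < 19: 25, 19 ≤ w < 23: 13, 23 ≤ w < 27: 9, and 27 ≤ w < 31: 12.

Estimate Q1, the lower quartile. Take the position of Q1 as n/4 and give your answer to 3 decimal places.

Cumulative frequencies: 12, 25, 44, 69, 82, 91, 103
n = 103; position = n/4 = 25.75.
This falls in the class 11 ≤ w < 15: L = 11, F = 25, f = 19, h = 4.
Lower quartile ≈ 11 + ((25.75 − 25) / 19) × 4 = 11.1579

11.158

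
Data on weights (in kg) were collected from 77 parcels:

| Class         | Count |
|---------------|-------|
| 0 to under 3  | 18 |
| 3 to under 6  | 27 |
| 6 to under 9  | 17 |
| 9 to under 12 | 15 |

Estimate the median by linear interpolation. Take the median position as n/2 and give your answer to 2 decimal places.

5.28

Cumulative frequencies: 18, 45, 62, 77
n = 77; position = n/2 = 38.5.
This falls in the class 3 to under 6: L = 3, F = 18, f = 27, h = 3.
Median ≈ 3 + ((38.5 − 18) / 27) × 3 = 5.2778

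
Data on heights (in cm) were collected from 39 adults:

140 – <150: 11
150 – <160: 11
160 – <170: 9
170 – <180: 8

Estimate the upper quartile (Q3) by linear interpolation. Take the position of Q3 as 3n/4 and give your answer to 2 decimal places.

Cumulative frequencies: 11, 22, 31, 39
n = 39; position = 3n/4 = 29.25.
This falls in the class 160 – <170: L = 160, F = 22, f = 9, h = 10.
Upper quartile ≈ 160 + ((29.25 − 22) / 9) × 10 = 168.0556

168.06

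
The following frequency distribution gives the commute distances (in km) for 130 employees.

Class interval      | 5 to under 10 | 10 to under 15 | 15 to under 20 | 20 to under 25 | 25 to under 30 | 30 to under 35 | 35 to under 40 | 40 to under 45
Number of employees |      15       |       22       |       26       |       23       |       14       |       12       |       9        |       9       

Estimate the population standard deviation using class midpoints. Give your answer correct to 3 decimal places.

10.138

Midpoints: 7.5, 12.5, 17.5, 22.5, 27.5, 32.5, 37.5, 42.5
n = 130, Σfm = 2855, mean = 21.9615
Σfm² = 76062.5
Σf(m − x̄)² = Σfm² − (Σfm)²/n = 76062.5 − 2855²/130 = 13362.3077
Population variance = 13362.3077 / 130 = 102.7870
Standard deviation = √102.7870 = 10.1384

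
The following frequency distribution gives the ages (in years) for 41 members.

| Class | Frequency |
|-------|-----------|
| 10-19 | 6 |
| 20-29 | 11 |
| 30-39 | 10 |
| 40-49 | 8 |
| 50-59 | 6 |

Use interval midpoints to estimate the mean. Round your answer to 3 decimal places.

33.768

Midpoints: 14.5, 24.5, 34.5, 44.5, 54.5
Σfm = 6×14.5 + 11×24.5 + 10×34.5 + 8×44.5 + 6×54.5 = 1384.5
n = Σf = 41
Mean = 1384.5 / 41 = 33.7683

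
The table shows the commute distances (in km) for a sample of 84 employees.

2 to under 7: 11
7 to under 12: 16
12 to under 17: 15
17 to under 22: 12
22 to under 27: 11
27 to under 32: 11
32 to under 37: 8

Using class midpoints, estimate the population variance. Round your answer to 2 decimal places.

Midpoints: 4.5, 9.5, 14.5, 19.5, 24.5, 29.5, 34.5
n = 84, Σfm = 1523, mean = 18.1310
Σfm² = 35081
Σf(m − x̄)² = Σfm² − (Σfm)²/n = 35081 − 1523²/84 = 7467.5595
Population variance = 7467.5595 / 84 = 88.8995

88.90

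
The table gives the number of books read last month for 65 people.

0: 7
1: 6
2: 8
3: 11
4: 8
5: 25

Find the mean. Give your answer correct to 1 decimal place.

Values: 0, 1, 2, 3, 4, 5
Σfx = 7×0 + 6×1 + 8×2 + 11×3 + 8×4 + 25×5 = 212
n = Σf = 65
Mean = 212 / 65 = 3.2615

3.3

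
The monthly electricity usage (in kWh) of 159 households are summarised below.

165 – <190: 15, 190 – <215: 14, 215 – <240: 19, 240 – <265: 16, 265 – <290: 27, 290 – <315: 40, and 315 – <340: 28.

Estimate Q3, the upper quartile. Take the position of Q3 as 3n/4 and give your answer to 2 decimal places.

307.66

Cumulative frequencies: 15, 29, 48, 64, 91, 131, 159
n = 159; position = 3n/4 = 119.25.
This falls in the class 290 – <315: L = 290, F = 91, f = 40, h = 25.
Upper quartile ≈ 290 + ((119.25 − 91) / 40) × 25 = 307.6562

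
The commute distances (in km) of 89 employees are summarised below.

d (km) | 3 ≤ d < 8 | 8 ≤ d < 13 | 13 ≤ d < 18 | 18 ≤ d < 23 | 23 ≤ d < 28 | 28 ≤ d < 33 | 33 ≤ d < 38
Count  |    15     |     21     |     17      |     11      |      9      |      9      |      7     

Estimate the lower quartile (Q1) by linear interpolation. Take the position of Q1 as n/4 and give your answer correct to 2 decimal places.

Cumulative frequencies: 15, 36, 53, 64, 73, 82, 89
n = 89; position = n/4 = 22.25.
This falls in the class 8 ≤ d < 13: L = 8, F = 15, f = 21, h = 5.
Lower quartile ≈ 8 + ((22.25 − 15) / 21) × 5 = 9.7262

9.73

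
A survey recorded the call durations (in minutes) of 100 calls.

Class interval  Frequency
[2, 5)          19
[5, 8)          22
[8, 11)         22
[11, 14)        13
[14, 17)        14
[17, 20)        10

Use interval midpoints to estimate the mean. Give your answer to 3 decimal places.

9.830

Midpoints: 3.5, 6.5, 9.5, 12.5, 15.5, 18.5
Σfm = 19×3.5 + 22×6.5 + 22×9.5 + 13×12.5 + 14×15.5 + 10×18.5 = 983
n = Σf = 100
Mean = 983 / 100 = 9.8300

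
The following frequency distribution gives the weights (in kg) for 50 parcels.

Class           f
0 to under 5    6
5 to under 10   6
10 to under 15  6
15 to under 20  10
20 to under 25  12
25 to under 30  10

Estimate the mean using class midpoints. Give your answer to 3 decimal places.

Midpoints: 2.5, 7.5, 12.5, 17.5, 22.5, 27.5
Σfm = 6×2.5 + 6×7.5 + 6×12.5 + 10×17.5 + 12×22.5 + 10×27.5 = 855
n = Σf = 50
Mean = 855 / 50 = 17.1000

17.100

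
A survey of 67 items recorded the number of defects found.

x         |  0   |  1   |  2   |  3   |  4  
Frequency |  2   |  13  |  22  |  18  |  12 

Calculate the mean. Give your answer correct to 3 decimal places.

Values: 0, 1, 2, 3, 4
Σfx = 2×0 + 13×1 + 22×2 + 18×3 + 12×4 = 159
n = Σf = 67
Mean = 159 / 67 = 2.3731

2.373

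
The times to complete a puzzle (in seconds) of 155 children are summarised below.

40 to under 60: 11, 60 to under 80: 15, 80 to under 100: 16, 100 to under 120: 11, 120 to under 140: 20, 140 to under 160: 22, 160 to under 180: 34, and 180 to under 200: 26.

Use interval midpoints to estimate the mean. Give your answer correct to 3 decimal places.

134.645

Midpoints: 50, 70, 90, 110, 130, 150, 170, 190
Σfm = 11×50 + 15×70 + 16×90 + 11×110 + 20×130 + 22×150 + 34×170 + 26×190 = 20870
n = Σf = 155
Mean = 20870 / 155 = 134.6452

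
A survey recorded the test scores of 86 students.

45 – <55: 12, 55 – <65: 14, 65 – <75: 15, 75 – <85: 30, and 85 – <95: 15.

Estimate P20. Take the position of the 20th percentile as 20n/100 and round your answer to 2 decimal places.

58.71

Cumulative frequencies: 12, 26, 41, 71, 86
n = 86; position = 20n/100 = 17.2.
This falls in the class 55 – <65: L = 55, F = 12, f = 14, h = 10.
20th percentile ≈ 55 + ((17.2 − 12) / 14) × 10 = 58.7143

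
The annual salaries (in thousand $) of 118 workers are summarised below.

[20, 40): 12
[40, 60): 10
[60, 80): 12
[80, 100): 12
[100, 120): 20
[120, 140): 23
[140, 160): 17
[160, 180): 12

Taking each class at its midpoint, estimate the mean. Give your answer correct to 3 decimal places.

106.441

Midpoints: 30, 50, 70, 90, 110, 130, 150, 170
Σfm = 12×30 + 10×50 + 12×70 + 12×90 + 20×110 + 23×130 + 17×150 + 12×170 = 12560
n = Σf = 118
Mean = 12560 / 118 = 106.4407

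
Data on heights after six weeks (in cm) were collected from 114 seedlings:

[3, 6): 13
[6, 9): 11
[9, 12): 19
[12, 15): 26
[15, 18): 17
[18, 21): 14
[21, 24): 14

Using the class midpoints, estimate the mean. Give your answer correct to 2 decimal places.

Midpoints: 4.5, 7.5, 10.5, 13.5, 16.5, 19.5, 22.5
Σfm = 13×4.5 + 11×7.5 + 19×10.5 + 26×13.5 + 17×16.5 + 14×19.5 + 14×22.5 = 1560
n = Σf = 114
Mean = 1560 / 114 = 13.6842

13.68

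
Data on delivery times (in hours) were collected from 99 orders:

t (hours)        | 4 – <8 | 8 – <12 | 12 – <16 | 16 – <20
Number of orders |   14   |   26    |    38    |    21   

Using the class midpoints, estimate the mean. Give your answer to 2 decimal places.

12.67

Midpoints: 6, 10, 14, 18
Σfm = 14×6 + 26×10 + 38×14 + 21×18 = 1254
n = Σf = 99
Mean = 1254 / 99 = 12.6667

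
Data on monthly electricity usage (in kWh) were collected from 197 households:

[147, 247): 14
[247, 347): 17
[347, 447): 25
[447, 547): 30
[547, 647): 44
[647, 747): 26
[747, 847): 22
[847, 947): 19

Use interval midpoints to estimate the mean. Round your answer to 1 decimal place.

566.5

Midpoints: 197, 297, 397, 497, 597, 697, 797, 897
Σfm = 14×197 + 17×297 + 25×397 + 30×497 + 44×597 + 26×697 + 22×797 + 19×897 = 111609
n = Σf = 197
Mean = 111609 / 197 = 566.5431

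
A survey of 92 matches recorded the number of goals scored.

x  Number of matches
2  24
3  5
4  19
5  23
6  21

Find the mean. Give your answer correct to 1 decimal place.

Values: 2, 3, 4, 5, 6
Σfx = 24×2 + 5×3 + 19×4 + 23×5 + 21×6 = 380
n = Σf = 92
Mean = 380 / 92 = 4.1304

4.1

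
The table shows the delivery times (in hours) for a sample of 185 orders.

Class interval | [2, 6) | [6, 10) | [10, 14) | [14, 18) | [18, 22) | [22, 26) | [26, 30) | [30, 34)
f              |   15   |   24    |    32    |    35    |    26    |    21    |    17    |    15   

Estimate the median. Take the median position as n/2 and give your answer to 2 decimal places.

16.46

Cumulative frequencies: 15, 39, 71, 106, 132, 153, 170, 185
n = 185; position = n/2 = 92.5.
This falls in the class [14, 18): L = 14, F = 71, f = 35, h = 4.
Median ≈ 14 + ((92.5 − 71) / 35) × 4 = 16.4571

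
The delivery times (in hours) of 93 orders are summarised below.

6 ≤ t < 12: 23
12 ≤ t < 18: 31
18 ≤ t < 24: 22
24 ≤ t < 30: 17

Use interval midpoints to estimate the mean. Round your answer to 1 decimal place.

17.1

Midpoints: 9, 15, 21, 27
Σfm = 23×9 + 31×15 + 22×21 + 17×27 = 1593
n = Σf = 93
Mean = 1593 / 93 = 17.1290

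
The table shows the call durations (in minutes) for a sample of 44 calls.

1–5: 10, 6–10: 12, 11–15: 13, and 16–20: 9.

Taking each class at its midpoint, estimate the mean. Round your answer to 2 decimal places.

Midpoints: 3, 8, 13, 18
Σfm = 10×3 + 12×8 + 13×13 + 9×18 = 457
n = Σf = 44
Mean = 457 / 44 = 10.3864

10.39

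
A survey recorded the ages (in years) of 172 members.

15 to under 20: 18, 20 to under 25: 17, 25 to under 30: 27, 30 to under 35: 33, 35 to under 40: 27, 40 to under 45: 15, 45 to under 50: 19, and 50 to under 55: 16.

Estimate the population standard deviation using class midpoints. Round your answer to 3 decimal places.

10.426

Midpoints: 17.5, 22.5, 27.5, 32.5, 37.5, 42.5, 47.5, 52.5
n = 172, Σfm = 5905, mean = 34.3314
Σfm² = 221425
Σf(m − x̄)² = Σfm² − (Σfm)²/n = 221425 − 5905²/172 = 18698.1105
Population variance = 18698.1105 / 172 = 108.7099
Standard deviation = √108.7099 = 10.4264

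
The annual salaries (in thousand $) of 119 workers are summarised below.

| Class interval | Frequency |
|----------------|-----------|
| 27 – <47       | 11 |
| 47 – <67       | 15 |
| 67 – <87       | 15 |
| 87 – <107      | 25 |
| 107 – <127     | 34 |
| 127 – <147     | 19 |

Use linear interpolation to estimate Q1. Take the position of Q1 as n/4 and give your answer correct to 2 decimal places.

Cumulative frequencies: 11, 26, 41, 66, 100, 119
n = 119; position = n/4 = 29.75.
This falls in the class 67 – <87: L = 67, F = 26, f = 15, h = 20.
Lower quartile ≈ 67 + ((29.75 − 26) / 15) × 20 = 72.0000

72.00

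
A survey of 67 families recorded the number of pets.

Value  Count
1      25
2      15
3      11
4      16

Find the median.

2

Cumulative frequencies: 25, 40, 51, 67
n = 67, so the median is the value in position (n+1)/2 = 34.
Position 34 falls at value 2.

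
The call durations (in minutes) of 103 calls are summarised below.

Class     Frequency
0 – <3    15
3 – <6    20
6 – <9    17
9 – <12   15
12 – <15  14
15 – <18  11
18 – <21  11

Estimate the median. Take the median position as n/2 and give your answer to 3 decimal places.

Cumulative frequencies: 15, 35, 52, 67, 81, 92, 103
n = 103; position = n/2 = 51.5.
This falls in the class 6 – <9: L = 6, F = 35, f = 17, h = 3.
Median ≈ 6 + ((51.5 − 35) / 17) × 3 = 8.9118

8.912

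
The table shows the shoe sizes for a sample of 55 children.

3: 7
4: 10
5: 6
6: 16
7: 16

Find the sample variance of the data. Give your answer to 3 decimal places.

1.991

Values: 3, 4, 5, 6, 7
n = 55, Σfx = 299, mean = 5.4364
Σfx² = 1733
Σf(x − x̄)² = Σfx² − (Σfx)²/n = 1733 − 299²/55 = 107.5273
Sample variance = 107.5273 / 54 = 1.9912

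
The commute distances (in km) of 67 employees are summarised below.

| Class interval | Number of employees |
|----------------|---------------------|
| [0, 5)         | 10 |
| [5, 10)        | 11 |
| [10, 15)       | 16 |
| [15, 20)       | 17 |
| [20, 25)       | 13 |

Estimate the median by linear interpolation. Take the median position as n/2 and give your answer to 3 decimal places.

13.906

Cumulative frequencies: 10, 21, 37, 54, 67
n = 67; position = n/2 = 33.5.
This falls in the class [10, 15): L = 10, F = 21, f = 16, h = 5.
Median ≈ 10 + ((33.5 − 21) / 16) × 5 = 13.9062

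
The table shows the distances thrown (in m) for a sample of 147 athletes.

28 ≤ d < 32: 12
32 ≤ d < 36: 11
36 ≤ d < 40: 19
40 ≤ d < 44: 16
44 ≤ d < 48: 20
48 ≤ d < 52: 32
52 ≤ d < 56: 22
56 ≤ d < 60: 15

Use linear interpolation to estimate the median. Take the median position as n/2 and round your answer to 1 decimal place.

Cumulative frequencies: 12, 23, 42, 58, 78, 110, 132, 147
n = 147; position = n/2 = 73.5.
This falls in the class 44 ≤ d < 48: L = 44, F = 58, f = 20, h = 4.
Median ≈ 44 + ((73.5 − 58) / 20) × 4 = 47.1000

47.1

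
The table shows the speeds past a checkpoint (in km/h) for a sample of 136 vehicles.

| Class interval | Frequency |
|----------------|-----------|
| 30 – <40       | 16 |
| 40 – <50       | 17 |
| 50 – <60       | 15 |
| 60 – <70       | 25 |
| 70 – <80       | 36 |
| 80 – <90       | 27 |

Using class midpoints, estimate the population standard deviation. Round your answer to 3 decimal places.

16.508

Midpoints: 35, 45, 55, 65, 75, 85
n = 136, Σfm = 8770, mean = 64.4853
Σfm² = 602600
Σf(m − x̄)² = Σfm² − (Σfm)²/n = 602600 − 8770²/136 = 37063.9706
Population variance = 37063.9706 / 136 = 272.5292
Standard deviation = √272.5292 = 16.5085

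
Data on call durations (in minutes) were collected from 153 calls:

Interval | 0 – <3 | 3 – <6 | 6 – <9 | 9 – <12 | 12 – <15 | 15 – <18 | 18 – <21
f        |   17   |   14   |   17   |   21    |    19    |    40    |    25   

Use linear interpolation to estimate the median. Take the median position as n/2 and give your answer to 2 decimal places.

13.18

Cumulative frequencies: 17, 31, 48, 69, 88, 128, 153
n = 153; position = n/2 = 76.5.
This falls in the class 12 – <15: L = 12, F = 69, f = 19, h = 3.
Median ≈ 12 + ((76.5 − 69) / 19) × 3 = 13.1842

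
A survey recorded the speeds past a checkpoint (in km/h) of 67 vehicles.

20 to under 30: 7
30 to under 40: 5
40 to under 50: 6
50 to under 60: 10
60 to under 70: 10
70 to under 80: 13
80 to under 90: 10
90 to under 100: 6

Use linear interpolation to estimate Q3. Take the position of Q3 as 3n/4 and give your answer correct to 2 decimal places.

Cumulative frequencies: 7, 12, 18, 28, 38, 51, 61, 67
n = 67; position = 3n/4 = 50.25.
This falls in the class 70 to under 80: L = 70, F = 38, f = 13, h = 10.
Upper quartile ≈ 70 + ((50.25 − 38) / 13) × 10 = 79.4231

79.42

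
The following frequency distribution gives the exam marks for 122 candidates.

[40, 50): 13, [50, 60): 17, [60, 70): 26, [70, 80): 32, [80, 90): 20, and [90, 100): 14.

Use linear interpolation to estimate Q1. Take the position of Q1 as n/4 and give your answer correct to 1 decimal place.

60.2

Cumulative frequencies: 13, 30, 56, 88, 108, 122
n = 122; position = n/4 = 30.5.
This falls in the class [60, 70): L = 60, F = 30, f = 26, h = 10.
Lower quartile ≈ 60 + ((30.5 − 30) / 26) × 10 = 60.1923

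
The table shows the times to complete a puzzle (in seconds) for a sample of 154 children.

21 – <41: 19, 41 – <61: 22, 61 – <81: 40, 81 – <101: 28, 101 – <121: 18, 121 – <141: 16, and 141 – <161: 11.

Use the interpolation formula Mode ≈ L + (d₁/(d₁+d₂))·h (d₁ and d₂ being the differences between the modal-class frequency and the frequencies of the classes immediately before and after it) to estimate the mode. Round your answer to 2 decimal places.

73.00

Modal class: 61 – <81 (highest frequency 40).
d₁ = 40 − 22 = 18, d₂ = 40 − 28 = 12
Mode ≈ 61 + (18/(18+12)) × 20 = 61 + 12.0000 = 73.0000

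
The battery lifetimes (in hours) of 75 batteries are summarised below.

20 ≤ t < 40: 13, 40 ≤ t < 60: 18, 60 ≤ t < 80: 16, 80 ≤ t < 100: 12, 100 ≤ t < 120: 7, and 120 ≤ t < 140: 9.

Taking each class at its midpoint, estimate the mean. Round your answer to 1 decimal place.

Midpoints: 30, 50, 70, 90, 110, 130
Σfm = 13×30 + 18×50 + 16×70 + 12×90 + 7×110 + 9×130 = 5430
n = Σf = 75
Mean = 5430 / 75 = 72.4000

72.4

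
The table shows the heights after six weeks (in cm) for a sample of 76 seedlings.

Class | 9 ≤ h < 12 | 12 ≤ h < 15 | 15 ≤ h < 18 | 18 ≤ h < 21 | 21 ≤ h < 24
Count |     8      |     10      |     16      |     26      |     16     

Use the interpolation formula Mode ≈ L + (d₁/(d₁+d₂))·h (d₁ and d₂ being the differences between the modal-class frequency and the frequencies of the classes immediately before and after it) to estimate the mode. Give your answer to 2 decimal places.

Modal class: 18 ≤ h < 21 (highest frequency 26).
d₁ = 26 − 16 = 10, d₂ = 26 − 16 = 10
Mode ≈ 18 + (10/(10+10)) × 3 = 18 + 1.5000 = 19.5000

19.50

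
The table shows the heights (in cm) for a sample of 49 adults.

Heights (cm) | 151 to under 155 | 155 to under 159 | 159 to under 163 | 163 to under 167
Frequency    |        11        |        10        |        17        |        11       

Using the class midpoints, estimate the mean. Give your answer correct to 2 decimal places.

Midpoints: 153, 157, 161, 165
Σfm = 11×153 + 10×157 + 17×161 + 11×165 = 7805
n = Σf = 49
Mean = 7805 / 49 = 159.2857

159.29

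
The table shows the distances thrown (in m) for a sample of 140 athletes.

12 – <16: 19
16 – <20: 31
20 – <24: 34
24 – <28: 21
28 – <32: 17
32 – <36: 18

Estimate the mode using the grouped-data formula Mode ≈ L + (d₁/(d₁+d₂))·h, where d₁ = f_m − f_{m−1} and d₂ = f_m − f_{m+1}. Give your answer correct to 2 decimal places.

20.75

Modal class: 20 – <24 (highest frequency 34).
d₁ = 34 − 31 = 3, d₂ = 34 − 21 = 13
Mode ≈ 20 + (3/(3+13)) × 4 = 20 + 0.7500 = 20.7500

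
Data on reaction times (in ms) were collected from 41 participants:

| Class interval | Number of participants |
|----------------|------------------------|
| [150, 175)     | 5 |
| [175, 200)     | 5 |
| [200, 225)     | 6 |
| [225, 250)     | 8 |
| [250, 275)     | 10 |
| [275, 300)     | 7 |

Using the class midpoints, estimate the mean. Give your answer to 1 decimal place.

233.2

Midpoints: 162.5, 187.5, 212.5, 237.5, 262.5, 287.5
Σfm = 5×162.5 + 5×187.5 + 6×212.5 + 8×237.5 + 10×262.5 + 7×287.5 = 9562.5
n = Σf = 41
Mean = 9562.5 / 41 = 233.2317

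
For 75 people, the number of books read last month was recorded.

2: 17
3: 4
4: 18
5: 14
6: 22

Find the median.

Cumulative frequencies: 17, 21, 39, 53, 75
n = 75, so the median is the value in position (n+1)/2 = 38.
Position 38 falls at value 4.

4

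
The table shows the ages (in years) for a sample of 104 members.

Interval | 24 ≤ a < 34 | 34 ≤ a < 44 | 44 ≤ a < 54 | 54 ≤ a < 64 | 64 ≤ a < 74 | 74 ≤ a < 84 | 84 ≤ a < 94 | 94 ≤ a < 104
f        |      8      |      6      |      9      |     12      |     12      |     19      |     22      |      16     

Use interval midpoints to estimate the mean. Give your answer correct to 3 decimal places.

Midpoints: 29, 39, 49, 59, 69, 79, 89, 99
Σfm = 8×29 + 6×39 + 9×49 + 12×59 + 12×69 + 19×79 + 22×89 + 16×99 = 7486
n = Σf = 104
Mean = 7486 / 104 = 71.9808

71.981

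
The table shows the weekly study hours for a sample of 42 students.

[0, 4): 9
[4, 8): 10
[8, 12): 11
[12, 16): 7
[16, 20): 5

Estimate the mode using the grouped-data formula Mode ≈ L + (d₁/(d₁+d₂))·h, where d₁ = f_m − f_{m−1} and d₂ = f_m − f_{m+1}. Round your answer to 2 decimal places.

8.80

Modal class: [8, 12) (highest frequency 11).
d₁ = 11 − 10 = 1, d₂ = 11 − 7 = 4
Mode ≈ 8 + (1/(1+4)) × 4 = 8 + 0.8000 = 8.8000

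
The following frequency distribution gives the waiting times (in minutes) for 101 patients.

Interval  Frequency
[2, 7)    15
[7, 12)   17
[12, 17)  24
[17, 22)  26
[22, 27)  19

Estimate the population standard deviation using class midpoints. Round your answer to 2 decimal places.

6.60

Midpoints: 4.5, 9.5, 14.5, 19.5, 24.5
n = 101, Σfm = 1549.5, mean = 15.3416
Σfm² = 28175.25
Σf(m − x̄)² = Σfm² − (Σfm)²/n = 28175.25 − 1549.5²/101 = 4403.4653
Population variance = 4403.4653 / 101 = 43.5987
Standard deviation = √43.5987 = 6.6029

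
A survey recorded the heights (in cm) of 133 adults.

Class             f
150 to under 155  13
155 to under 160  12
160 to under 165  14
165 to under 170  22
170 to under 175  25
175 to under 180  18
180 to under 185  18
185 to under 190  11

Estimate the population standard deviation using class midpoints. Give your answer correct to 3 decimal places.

Midpoints: 152.5, 157.5, 162.5, 167.5, 172.5, 177.5, 182.5, 187.5
n = 133, Σfm = 22687.5, mean = 170.5827
Σfm² = 3884181.25
Σf(m − x̄)² = Σfm² − (Σfm)²/n = 3884181.25 − 22687.5²/133 = 14086.0902
Population variance = 14086.0902 / 133 = 105.9105
Standard deviation = √105.9105 = 10.2913

10.291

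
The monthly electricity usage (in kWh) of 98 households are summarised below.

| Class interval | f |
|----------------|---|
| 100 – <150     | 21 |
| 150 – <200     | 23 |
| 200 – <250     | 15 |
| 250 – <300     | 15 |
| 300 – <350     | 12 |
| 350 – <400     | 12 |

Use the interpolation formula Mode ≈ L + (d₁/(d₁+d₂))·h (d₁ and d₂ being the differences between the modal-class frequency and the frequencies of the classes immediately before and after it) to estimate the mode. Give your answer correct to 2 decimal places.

Modal class: 150 – <200 (highest frequency 23).
d₁ = 23 − 21 = 2, d₂ = 23 − 15 = 8
Mode ≈ 150 + (2/(2+8)) × 50 = 150 + 10.0000 = 160.0000

160.00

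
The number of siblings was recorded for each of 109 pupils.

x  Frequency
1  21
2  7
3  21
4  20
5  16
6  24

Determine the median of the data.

4

Cumulative frequencies: 21, 28, 49, 69, 85, 109
n = 109, so the median is the value in position (n+1)/2 = 55.
Position 55 falls at value 4.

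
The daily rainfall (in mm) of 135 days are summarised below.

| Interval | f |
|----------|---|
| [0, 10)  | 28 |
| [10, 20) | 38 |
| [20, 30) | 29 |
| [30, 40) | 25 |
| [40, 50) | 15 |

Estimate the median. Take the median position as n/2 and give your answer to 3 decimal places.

20.517

Cumulative frequencies: 28, 66, 95, 120, 135
n = 135; position = n/2 = 67.5.
This falls in the class [20, 30): L = 20, F = 66, f = 29, h = 10.
Median ≈ 20 + ((67.5 − 66) / 29) × 10 = 20.5172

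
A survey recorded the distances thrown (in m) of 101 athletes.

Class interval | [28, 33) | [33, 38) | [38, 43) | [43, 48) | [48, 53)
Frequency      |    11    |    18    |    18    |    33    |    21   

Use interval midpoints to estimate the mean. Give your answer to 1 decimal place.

Midpoints: 30.5, 35.5, 40.5, 45.5, 50.5
Σfm = 11×30.5 + 18×35.5 + 18×40.5 + 33×45.5 + 21×50.5 = 4265.5
n = Σf = 101
Mean = 4265.5 / 101 = 42.2327

42.2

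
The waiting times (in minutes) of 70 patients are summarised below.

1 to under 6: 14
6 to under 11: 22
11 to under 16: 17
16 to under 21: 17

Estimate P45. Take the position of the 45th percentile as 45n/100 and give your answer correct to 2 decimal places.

9.98

Cumulative frequencies: 14, 36, 53, 70
n = 70; position = 45n/100 = 31.5.
This falls in the class 6 to under 11: L = 6, F = 14, f = 22, h = 5.
45th percentile ≈ 6 + ((31.5 − 14) / 22) × 5 = 9.9773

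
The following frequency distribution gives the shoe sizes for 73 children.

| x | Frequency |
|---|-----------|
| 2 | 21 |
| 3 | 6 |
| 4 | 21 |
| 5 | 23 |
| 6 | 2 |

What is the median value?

Cumulative frequencies: 21, 27, 48, 71, 73
n = 73, so the median is the value in position (n+1)/2 = 37.
Position 37 falls at value 4.

4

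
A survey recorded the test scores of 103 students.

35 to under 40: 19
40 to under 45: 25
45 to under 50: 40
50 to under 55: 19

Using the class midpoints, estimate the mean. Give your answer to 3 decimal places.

45.364

Midpoints: 37.5, 42.5, 47.5, 52.5
Σfm = 19×37.5 + 25×42.5 + 40×47.5 + 19×52.5 = 4672.5
n = Σf = 103
Mean = 4672.5 / 103 = 45.3641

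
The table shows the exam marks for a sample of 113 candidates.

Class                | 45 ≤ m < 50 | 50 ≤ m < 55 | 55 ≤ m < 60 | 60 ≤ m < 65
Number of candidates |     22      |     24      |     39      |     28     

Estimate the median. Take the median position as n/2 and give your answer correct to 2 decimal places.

Cumulative frequencies: 22, 46, 85, 113
n = 113; position = n/2 = 56.5.
This falls in the class 55 ≤ m < 60: L = 55, F = 46, f = 39, h = 5.
Median ≈ 55 + ((56.5 − 46) / 39) × 5 = 56.3462

56.35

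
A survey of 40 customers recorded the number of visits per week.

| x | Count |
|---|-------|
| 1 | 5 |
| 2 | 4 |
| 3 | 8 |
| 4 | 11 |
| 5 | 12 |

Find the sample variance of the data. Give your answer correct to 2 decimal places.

Values: 1, 2, 3, 4, 5
n = 40, Σfx = 141, mean = 3.5250
Σfx² = 569
Σf(x − x̄)² = Σfx² − (Σfx)²/n = 569 − 141²/40 = 71.9750
Sample variance = 71.9750 / 39 = 1.8455

1.85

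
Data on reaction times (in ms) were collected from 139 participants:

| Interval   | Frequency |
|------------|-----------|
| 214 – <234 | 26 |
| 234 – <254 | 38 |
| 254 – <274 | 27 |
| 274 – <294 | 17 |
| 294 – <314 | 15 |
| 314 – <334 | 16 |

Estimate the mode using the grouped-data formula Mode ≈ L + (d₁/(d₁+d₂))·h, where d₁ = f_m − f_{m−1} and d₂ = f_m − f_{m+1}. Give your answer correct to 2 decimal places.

244.43

Modal class: 234 – <254 (highest frequency 38).
d₁ = 38 − 26 = 12, d₂ = 38 − 27 = 11
Mode ≈ 234 + (12/(12+11)) × 20 = 234 + 10.4348 = 244.4348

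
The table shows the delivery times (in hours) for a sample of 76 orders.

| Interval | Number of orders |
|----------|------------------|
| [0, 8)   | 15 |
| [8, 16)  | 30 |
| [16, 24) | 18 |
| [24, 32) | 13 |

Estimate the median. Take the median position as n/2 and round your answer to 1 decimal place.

Cumulative frequencies: 15, 45, 63, 76
n = 76; position = n/2 = 38.
This falls in the class [8, 16): L = 8, F = 15, f = 30, h = 8.
Median ≈ 8 + ((38 − 15) / 30) × 8 = 14.1333

14.1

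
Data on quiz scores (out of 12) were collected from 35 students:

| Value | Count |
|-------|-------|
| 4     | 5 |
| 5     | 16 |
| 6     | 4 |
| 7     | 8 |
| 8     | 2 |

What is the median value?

Cumulative frequencies: 5, 21, 25, 33, 35
n = 35, so the median is the value in position (n+1)/2 = 18.
Position 18 falls at value 5.

5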